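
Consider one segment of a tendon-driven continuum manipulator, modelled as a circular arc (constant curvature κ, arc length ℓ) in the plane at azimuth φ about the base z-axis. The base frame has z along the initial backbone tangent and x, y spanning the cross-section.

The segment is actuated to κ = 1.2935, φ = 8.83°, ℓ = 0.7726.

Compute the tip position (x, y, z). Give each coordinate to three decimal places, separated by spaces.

θ = κ·ℓ = 1.2935 × 0.7726 = 0.99936 rad
ρ = (1 − cos θ)/κ = (1 − 0.54084)/1.2935 = 0.35497
z = sin θ / κ = 0.84112/1.2935 = 0.65027
x = ρ cos φ = 0.35497 × cos(8.83°) = 0.35077
y = ρ sin φ = 0.35497 × sin(8.83°) = 0.05449

0.351 0.054 0.650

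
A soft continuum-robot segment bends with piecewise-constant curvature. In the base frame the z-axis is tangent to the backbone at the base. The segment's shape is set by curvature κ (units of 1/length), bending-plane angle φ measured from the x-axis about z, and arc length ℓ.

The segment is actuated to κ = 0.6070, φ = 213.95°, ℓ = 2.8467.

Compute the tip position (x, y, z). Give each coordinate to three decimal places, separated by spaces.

θ = κ·ℓ = 0.6070 × 2.8467 = 1.72795 rad
ρ = (1 − cos θ)/κ = (1 − -0.15650)/0.6070 = 1.90528
z = sin θ / κ = 0.98768/0.6070 = 1.62715
x = ρ cos φ = 1.90528 × cos(213.95°) = -1.58048
y = ρ sin φ = 1.90528 × sin(213.95°) = -1.06404

-1.580 -1.064 1.627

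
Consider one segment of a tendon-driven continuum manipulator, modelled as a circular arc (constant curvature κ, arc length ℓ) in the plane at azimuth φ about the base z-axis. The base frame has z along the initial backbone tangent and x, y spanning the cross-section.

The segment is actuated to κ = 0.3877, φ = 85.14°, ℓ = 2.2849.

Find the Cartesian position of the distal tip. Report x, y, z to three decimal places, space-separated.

0.080 0.944 1.998

θ = κ·ℓ = 0.3877 × 2.2849 = 0.88586 rad
ρ = (1 − cos θ)/κ = (1 − 0.63263)/0.3877 = 0.94757
z = sin θ / κ = 0.77446/0.3877 = 1.99757
x = ρ cos φ = 0.94757 × cos(85.14°) = 0.08028
y = ρ sin φ = 0.94757 × sin(85.14°) = 0.94416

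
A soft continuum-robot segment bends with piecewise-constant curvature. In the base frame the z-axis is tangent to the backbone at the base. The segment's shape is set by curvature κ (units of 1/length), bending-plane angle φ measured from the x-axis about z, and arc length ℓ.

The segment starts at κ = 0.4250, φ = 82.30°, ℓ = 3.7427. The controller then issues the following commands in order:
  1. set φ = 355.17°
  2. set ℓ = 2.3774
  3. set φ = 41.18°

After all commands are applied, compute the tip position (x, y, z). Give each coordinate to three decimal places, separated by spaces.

initial: κ=0.4250, φ=82.30°, ℓ=3.7427
cmd 1: set φ=355.17° → (κ,φ,ℓ)=(0.4250,355.17°,3.7427) → tip=(2.3911,-0.2020,2.3525)
cmd 2: set ℓ=2.3774 → (κ,φ,ℓ)=(0.4250,355.17°,2.3774) → tip=(1.0984,-0.0928,1.9930)
cmd 3: set φ=41.18° → (κ,φ,ℓ)=(0.4250,41.18°,2.3774) → tip=(0.8296,0.7258,1.9930)

0.830 0.726 1.993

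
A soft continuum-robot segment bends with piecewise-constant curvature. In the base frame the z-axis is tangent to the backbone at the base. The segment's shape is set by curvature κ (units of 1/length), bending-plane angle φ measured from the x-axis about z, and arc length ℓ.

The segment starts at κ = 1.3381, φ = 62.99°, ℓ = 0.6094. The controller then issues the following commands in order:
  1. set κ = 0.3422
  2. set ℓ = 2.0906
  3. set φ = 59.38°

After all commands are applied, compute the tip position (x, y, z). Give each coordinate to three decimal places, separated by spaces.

0.365 0.617 1.917

initial: κ=1.3381, φ=62.99°, ℓ=0.6094
cmd 1: set κ=0.3422 → (κ,φ,ℓ)=(0.3422,62.99°,0.6094) → tip=(0.0288,0.0564,0.6050)
cmd 2: set ℓ=2.0906 → (κ,φ,ℓ)=(0.3422,62.99°,2.0906) → tip=(0.3254,0.6383,1.9168)
cmd 3: set φ=59.38° → (κ,φ,ℓ)=(0.3422,59.38°,2.0906) → tip=(0.3649,0.6166,1.9168)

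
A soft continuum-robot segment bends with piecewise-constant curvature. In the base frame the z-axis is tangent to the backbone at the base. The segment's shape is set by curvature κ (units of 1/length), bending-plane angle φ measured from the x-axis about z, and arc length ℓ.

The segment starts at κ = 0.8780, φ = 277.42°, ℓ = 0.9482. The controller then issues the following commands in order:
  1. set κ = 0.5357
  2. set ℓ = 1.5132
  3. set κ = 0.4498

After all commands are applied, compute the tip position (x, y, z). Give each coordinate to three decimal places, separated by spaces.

0.064 -0.491 1.399

initial: κ=0.8780, φ=277.42°, ℓ=0.9482
cmd 1: set κ=0.5357 → (κ,φ,ℓ)=(0.5357,277.42°,0.9482) → tip=(0.0304,-0.2337,0.9079)
cmd 2: set ℓ=1.5132 → (κ,φ,ℓ)=(0.5357,277.42°,1.5132) → tip=(0.0750,-0.5756,1.3528)
cmd 3: set κ=0.4498 → (κ,φ,ℓ)=(0.4498,277.42°,1.5132) → tip=(0.0640,-0.4912,1.3990)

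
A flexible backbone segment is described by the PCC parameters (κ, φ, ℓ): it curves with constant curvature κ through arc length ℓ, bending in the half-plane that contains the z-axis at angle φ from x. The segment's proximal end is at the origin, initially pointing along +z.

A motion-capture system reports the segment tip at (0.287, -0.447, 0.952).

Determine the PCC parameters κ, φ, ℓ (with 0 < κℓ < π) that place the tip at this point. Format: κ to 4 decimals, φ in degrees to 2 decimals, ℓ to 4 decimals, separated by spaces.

ρ = √(x²+y²) = √(0.287² + -0.447²) = 0.53120
φ = atan2(y, x) mod 360° = atan2(-0.447, 0.287) = 302.7028°
|p|² = ρ² + z² = 0.53120² + 0.952² = 1.18848
κ = 2ρ / |p|² = 2×0.53120 / 1.18848 = 0.89392
θ = 2·atan2(ρ, z) = 2·atan2(0.53120, 0.952) = 1.01791 rad
ℓ = θ/κ = 1.01791/0.89392 = 1.13870

0.8939 302.70 1.1387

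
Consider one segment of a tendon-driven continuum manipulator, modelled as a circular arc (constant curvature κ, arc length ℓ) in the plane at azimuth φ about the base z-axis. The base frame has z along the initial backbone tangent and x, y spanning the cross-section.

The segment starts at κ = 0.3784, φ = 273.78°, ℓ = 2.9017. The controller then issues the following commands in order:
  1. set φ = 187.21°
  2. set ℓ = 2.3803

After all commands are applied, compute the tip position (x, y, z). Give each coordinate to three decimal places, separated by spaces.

-0.994 -0.126 2.071

initial: κ=0.3784, φ=273.78°, ℓ=2.9017
cmd 1: set φ=187.21° → (κ,φ,ℓ)=(0.3784,187.21°,2.9017) → tip=(-1.4279,-0.1806,2.3528)
cmd 2: set ℓ=2.3803 → (κ,φ,ℓ)=(0.3784,187.21°,2.3803) → tip=(-0.9935,-0.1257,2.0713)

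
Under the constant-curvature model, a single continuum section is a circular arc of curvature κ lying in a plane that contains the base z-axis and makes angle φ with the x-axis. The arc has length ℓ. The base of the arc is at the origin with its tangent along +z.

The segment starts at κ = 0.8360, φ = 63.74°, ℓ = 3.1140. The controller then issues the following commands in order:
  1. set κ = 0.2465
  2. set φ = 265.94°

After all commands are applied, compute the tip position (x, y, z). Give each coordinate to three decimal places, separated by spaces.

initial: κ=0.8360, φ=63.74°, ℓ=3.1140
cmd 1: set κ=0.2465 → (κ,φ,ℓ)=(0.2465,63.74°,3.1140) → tip=(0.5033,1.0202,2.8171)
cmd 2: set φ=265.94° → (κ,φ,ℓ)=(0.2465,265.94°,3.1140) → tip=(-0.0805,-1.1348,2.8171)

-0.081 -1.135 2.817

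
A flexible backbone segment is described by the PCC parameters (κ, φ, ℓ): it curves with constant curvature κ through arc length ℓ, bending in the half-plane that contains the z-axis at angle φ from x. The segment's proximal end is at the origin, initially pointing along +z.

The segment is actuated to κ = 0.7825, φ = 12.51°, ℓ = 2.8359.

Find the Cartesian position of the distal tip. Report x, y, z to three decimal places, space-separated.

2.001 0.444 1.019

θ = κ·ℓ = 0.7825 × 2.8359 = 2.21909 rad
ρ = (1 − cos θ)/κ = (1 − -0.60383)/0.7825 = 2.04962
z = sin θ / κ = 0.79711/0.7825 = 1.01868
x = ρ cos φ = 2.04962 × cos(12.51°) = 2.00096
y = ρ sin φ = 2.04962 × sin(12.51°) = 0.44397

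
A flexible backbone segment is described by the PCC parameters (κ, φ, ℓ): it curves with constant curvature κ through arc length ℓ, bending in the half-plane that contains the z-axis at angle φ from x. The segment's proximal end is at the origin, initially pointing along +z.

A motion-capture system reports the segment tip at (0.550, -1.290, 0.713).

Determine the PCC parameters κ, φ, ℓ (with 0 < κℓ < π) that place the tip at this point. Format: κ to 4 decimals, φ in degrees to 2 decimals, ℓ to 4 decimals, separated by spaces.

1.1332 293.09 1.9421

ρ = √(x²+y²) = √(0.550² + -1.290²) = 1.40236
φ = atan2(y, x) mod 360° = atan2(-1.290, 0.550) = 293.0913°
|p|² = ρ² + z² = 1.40236² + 0.713² = 2.47497
κ = 2ρ / |p|² = 2×1.40236 / 2.47497 = 1.13323
θ = 2·atan2(ρ, z) = 2·atan2(1.40236, 0.713) = 2.20085 rad
ℓ = θ/κ = 2.20085/1.13323 = 1.94211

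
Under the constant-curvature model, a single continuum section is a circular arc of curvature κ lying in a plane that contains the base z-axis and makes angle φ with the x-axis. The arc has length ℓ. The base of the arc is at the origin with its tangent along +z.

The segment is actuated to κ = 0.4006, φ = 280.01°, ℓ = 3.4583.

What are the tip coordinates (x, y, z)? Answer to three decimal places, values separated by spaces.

θ = κ·ℓ = 0.4006 × 3.4583 = 1.38539 rad
ρ = (1 − cos θ)/κ = (1 − 0.18434)/0.4006 = 2.03609
z = sin θ / κ = 0.98286/0.4006 = 2.45348
x = ρ cos φ = 2.03609 × cos(280.01°) = 0.35391
y = ρ sin φ = 2.03609 × sin(280.01°) = -2.00510

0.354 -2.005 2.453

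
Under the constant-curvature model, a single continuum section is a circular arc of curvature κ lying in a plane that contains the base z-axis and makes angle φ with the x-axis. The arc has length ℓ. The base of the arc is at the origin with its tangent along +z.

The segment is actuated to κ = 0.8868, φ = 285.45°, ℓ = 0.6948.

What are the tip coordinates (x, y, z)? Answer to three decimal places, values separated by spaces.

θ = κ·ℓ = 0.8868 × 0.6948 = 0.61615 rad
ρ = (1 − cos θ)/κ = (1 − 0.81611)/0.8868 = 0.20736
z = sin θ / κ = 0.57790/0.8868 = 0.65166
x = ρ cos φ = 0.20736 × cos(285.45°) = 0.05524
y = ρ sin φ = 0.20736 × sin(285.45°) = -0.19987

0.055 -0.200 0.652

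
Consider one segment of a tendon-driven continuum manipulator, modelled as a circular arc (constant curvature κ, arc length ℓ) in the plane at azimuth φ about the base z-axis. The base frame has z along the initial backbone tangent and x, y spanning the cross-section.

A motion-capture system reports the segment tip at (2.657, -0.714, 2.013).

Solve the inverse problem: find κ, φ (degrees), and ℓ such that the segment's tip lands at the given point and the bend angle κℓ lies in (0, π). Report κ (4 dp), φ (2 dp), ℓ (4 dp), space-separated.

ρ = √(x²+y²) = √(2.657² + -0.714²) = 2.75126
φ = atan2(y, x) mod 360° = atan2(-0.714, 2.657) = 344.9586°
|p|² = ρ² + z² = 2.75126² + 2.013² = 11.62161
κ = 2ρ / |p|² = 2×2.75126 / 11.62161 = 0.47347
θ = 2·atan2(ρ, z) = 2·atan2(2.75126, 2.013) = 1.87827 rad
ℓ = θ/κ = 1.87827/0.47347 = 3.96700

0.4735 344.96 3.9670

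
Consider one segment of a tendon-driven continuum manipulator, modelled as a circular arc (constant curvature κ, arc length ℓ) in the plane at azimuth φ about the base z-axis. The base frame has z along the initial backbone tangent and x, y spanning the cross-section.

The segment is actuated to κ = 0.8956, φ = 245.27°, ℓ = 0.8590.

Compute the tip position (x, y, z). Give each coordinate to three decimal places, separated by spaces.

-0.132 -0.286 0.777

θ = κ·ℓ = 0.8956 × 0.8590 = 0.76932 rad
ρ = (1 − cos θ)/κ = (1 − 0.71838)/0.8956 = 0.31444
z = sin θ / κ = 0.69565/0.8956 = 0.77674
x = ρ cos φ = 0.31444 × cos(245.27°) = -0.13155
y = ρ sin φ = 0.31444 × sin(245.27°) = -0.28561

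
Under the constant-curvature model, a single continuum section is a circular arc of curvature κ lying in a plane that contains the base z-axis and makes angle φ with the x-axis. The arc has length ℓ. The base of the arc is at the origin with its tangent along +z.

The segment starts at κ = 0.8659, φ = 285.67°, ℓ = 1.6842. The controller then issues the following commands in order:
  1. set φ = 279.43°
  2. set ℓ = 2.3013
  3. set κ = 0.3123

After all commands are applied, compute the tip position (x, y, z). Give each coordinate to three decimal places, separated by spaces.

initial: κ=0.8659, φ=285.67°, ℓ=1.6842
cmd 1: set φ=279.43° → (κ,φ,ℓ)=(0.8659,279.43°,1.6842) → tip=(0.1680,-1.0114,1.1476)
cmd 2: set ℓ=2.3013 → (κ,φ,ℓ)=(0.8659,279.43°,2.3013) → tip=(0.2667,-1.6058,1.0536)
cmd 3: set κ=0.3123 → (κ,φ,ℓ)=(0.3123,279.43°,2.3013) → tip=(0.1298,-0.7813,2.1082)

0.130 -0.781 2.108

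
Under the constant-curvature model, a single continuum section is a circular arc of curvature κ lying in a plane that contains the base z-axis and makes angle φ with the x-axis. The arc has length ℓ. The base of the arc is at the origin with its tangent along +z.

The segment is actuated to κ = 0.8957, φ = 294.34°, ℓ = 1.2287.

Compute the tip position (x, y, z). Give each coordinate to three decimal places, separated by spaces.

θ = κ·ℓ = 0.8957 × 1.2287 = 1.10055 rad
ρ = (1 − cos θ)/κ = (1 − 0.45311)/0.8957 = 0.61057
z = sin θ / κ = 0.89146/0.8957 = 0.99526
x = ρ cos φ = 0.61057 × cos(294.34°) = 0.25165
y = ρ sin φ = 0.61057 × sin(294.34°) = -0.55630

0.252 -0.556 0.995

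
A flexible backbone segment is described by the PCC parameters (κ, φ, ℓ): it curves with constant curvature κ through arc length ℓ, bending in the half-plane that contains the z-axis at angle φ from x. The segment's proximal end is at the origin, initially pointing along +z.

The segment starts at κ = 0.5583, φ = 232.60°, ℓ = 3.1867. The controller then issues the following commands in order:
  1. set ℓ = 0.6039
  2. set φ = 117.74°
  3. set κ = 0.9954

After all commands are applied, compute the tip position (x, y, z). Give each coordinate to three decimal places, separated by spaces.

-0.082 0.156 0.568

initial: κ=0.5583, φ=232.60°, ℓ=3.1867
cmd 1: set ℓ=0.6039 → (κ,φ,ℓ)=(0.5583,232.60°,0.6039) → tip=(-0.0613,-0.0801,0.5925)
cmd 2: set φ=117.74° → (κ,φ,ℓ)=(0.5583,117.74°,0.6039) → tip=(-0.0469,0.0893,0.5925)
cmd 3: set κ=0.9954 → (κ,φ,ℓ)=(0.9954,117.74°,0.6039) → tip=(-0.0820,0.1559,0.5682)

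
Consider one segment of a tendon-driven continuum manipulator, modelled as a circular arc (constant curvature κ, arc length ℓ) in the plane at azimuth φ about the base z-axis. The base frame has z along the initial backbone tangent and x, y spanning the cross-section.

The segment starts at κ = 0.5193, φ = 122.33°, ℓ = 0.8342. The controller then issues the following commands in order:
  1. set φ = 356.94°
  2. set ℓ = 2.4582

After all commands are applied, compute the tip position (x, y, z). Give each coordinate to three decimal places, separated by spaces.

initial: κ=0.5193, φ=122.33°, ℓ=0.8342
cmd 1: set φ=356.94° → (κ,φ,ℓ)=(0.5193,356.94°,0.8342) → tip=(0.1776,-0.0095,0.8084)
cmd 2: set ℓ=2.4582 → (κ,φ,ℓ)=(0.5193,356.94°,2.4582) → tip=(1.3652,-0.0730,1.8429)

1.365 -0.073 1.843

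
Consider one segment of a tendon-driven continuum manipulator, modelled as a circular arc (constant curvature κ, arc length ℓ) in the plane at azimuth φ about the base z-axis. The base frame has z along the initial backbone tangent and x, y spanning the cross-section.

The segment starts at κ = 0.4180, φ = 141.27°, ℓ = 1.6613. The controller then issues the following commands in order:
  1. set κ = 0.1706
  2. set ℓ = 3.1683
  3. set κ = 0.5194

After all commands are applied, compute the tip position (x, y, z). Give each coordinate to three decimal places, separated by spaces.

initial: κ=0.4180, φ=141.27°, ℓ=1.6613
cmd 1: set κ=0.1706 → (κ,φ,ℓ)=(0.1706,141.27°,1.6613) → tip=(-0.1824,0.1463,1.6391)
cmd 2: set ℓ=3.1683 → (κ,φ,ℓ)=(0.1706,141.27°,3.1683) → tip=(-0.6519,0.5228,3.0163)
cmd 3: set κ=0.5194 → (κ,φ,ℓ)=(0.5194,141.27°,3.1683) → tip=(-1.6142,1.2946,1.9199)

-1.614 1.295 1.920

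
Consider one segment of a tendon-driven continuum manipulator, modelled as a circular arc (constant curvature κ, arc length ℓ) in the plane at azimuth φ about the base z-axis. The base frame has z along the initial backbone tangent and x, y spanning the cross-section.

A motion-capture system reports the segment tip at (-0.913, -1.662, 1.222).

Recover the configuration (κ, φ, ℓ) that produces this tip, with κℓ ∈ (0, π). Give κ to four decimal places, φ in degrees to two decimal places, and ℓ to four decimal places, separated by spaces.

0.7452 241.22 2.6793

ρ = √(x²+y²) = √(-0.913² + -1.662²) = 1.89626
φ = atan2(y, x) mod 360° = atan2(-1.662, -0.913) = 241.2183°
|p|² = ρ² + z² = 1.89626² + 1.222² = 5.08910
κ = 2ρ / |p|² = 2×1.89626 / 5.08910 = 0.74523
θ = 2·atan2(ρ, z) = 2·atan2(1.89626, 1.222) = 1.99670 rad
ℓ = θ/κ = 1.99670/0.74523 = 2.67932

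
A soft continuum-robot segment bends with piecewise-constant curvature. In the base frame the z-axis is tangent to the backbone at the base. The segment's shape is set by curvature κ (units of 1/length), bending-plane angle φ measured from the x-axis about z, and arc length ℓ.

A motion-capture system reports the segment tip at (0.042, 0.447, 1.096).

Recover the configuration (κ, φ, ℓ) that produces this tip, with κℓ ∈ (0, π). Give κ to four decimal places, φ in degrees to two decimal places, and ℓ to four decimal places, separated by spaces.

0.6401 84.63 1.2148

ρ = √(x²+y²) = √(0.042² + 0.447²) = 0.44897
φ = atan2(y, x) mod 360° = atan2(0.447, 0.042) = 84.6323°
|p|² = ρ² + z² = 0.44897² + 1.096² = 1.40279
κ = 2ρ / |p|² = 2×0.44897 / 1.40279 = 0.64011
θ = 2·atan2(ρ, z) = 2·atan2(0.44897, 1.096) = 0.77758 rad
ℓ = θ/κ = 0.77758/0.64011 = 1.21477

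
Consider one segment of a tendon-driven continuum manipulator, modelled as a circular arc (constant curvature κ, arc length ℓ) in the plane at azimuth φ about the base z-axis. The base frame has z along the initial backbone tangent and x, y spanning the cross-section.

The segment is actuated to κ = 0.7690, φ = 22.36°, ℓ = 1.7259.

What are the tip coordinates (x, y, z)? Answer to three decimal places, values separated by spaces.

θ = κ·ℓ = 0.7690 × 1.7259 = 1.32722 rad
ρ = (1 − cos θ)/κ = (1 − 0.24118)/0.7690 = 0.98676
z = sin θ / κ = 0.97048/0.7690 = 1.26200
x = ρ cos φ = 0.98676 × cos(22.36°) = 0.91257
y = ρ sin φ = 0.98676 × sin(22.36°) = 0.37539

0.913 0.375 1.262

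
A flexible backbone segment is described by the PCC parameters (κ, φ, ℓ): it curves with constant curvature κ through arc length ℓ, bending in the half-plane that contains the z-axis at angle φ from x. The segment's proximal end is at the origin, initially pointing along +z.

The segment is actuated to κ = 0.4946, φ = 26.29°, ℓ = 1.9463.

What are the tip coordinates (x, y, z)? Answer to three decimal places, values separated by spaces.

0.777 0.384 1.659

θ = κ·ℓ = 0.4946 × 1.9463 = 0.96264 rad
ρ = (1 − cos θ)/κ = (1 − 0.57136)/0.4946 = 0.86665
z = sin θ / κ = 0.82070/0.4946 = 1.65933
x = ρ cos φ = 0.86665 × cos(26.29°) = 0.77701
y = ρ sin φ = 0.86665 × sin(26.29°) = 0.38385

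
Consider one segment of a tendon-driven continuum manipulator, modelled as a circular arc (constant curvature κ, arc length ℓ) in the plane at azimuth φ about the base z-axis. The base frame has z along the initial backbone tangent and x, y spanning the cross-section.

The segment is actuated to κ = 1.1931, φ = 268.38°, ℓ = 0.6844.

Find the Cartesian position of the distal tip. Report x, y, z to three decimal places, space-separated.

θ = κ·ℓ = 1.1931 × 0.6844 = 0.81656 rad
ρ = (1 − cos θ)/κ = (1 − 0.68473)/1.1931 = 0.26424
z = sin θ / κ = 0.72879/1.1931 = 0.61084
x = ρ cos φ = 0.26424 × cos(268.38°) = -0.00747
y = ρ sin φ = 0.26424 × sin(268.38°) = -0.26414

-0.007 -0.264 0.611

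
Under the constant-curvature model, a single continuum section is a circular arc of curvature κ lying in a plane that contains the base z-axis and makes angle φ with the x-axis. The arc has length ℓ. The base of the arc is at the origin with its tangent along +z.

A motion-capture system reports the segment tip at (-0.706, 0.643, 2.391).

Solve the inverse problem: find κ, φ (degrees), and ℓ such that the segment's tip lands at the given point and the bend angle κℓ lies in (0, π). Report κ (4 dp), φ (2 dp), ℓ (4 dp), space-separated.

0.2881 137.67 2.6377

ρ = √(x²+y²) = √(-0.706² + 0.643²) = 0.95493
φ = atan2(y, x) mod 360° = atan2(0.643, -0.706) = 137.6738°
|p|² = ρ² + z² = 0.95493² + 2.391² = 6.62877
κ = 2ρ / |p|² = 2×0.95493 / 6.62877 = 0.28812
θ = 2·atan2(ρ, z) = 2·atan2(0.95493, 2.391) = 0.75995 rad
ℓ = θ/κ = 0.75995/0.28812 = 2.63765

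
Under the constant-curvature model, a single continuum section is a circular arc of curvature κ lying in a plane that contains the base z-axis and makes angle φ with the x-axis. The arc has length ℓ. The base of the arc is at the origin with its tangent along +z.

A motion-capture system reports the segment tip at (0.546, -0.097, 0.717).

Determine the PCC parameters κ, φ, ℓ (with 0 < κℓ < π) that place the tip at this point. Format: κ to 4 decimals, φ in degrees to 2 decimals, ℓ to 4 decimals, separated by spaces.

1.3499 349.93 0.9754

ρ = √(x²+y²) = √(0.546² + -0.097²) = 0.55455
φ = atan2(y, x) mod 360° = atan2(-0.097, 0.546) = 349.9262°
|p|² = ρ² + z² = 0.55455² + 0.717² = 0.82161
κ = 2ρ / |p|² = 2×0.55455 / 0.82161 = 1.34990
θ = 2·atan2(ρ, z) = 2·atan2(0.55455, 0.717) = 1.31666 rad
ℓ = θ/κ = 1.31666/1.34990 = 0.97537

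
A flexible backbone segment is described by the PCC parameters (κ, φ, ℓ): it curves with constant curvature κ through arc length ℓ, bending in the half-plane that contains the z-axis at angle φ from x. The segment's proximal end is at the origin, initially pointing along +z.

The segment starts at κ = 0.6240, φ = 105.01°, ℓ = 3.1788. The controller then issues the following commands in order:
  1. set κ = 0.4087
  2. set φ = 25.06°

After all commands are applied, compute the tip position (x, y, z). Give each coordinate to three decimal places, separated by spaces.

1.622 0.758 2.357

initial: κ=0.6240, φ=105.01°, ℓ=3.1788
cmd 1: set κ=0.4087 → (κ,φ,ℓ)=(0.4087,105.01°,3.1788) → tip=(-0.4637,1.7292,2.3571)
cmd 2: set φ=25.06° → (κ,φ,ℓ)=(0.4087,25.06°,3.1788) → tip=(1.6218,0.7583,2.3571)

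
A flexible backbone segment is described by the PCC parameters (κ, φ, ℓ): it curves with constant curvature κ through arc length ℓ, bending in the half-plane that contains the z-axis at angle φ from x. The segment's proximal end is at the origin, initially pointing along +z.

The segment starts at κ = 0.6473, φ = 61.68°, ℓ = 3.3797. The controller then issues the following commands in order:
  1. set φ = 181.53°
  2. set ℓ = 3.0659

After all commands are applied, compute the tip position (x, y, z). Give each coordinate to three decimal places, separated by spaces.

-2.165 -0.058 1.415

initial: κ=0.6473, φ=61.68°, ℓ=3.3797
cmd 1: set φ=181.53° → (κ,φ,ℓ)=(0.6473,181.53°,3.3797) → tip=(-2.4377,-0.0651,1.2601)
cmd 2: set ℓ=3.0659 → (κ,φ,ℓ)=(0.6473,181.53°,3.0659) → tip=(-2.1652,-0.0578,1.4145)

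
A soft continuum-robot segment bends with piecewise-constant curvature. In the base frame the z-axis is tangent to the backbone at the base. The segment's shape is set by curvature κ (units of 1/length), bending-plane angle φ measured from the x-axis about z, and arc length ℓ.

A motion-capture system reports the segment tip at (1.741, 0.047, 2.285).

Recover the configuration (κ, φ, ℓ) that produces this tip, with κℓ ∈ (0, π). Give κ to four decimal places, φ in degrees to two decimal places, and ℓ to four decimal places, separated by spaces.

0.4220 1.55 3.0867

ρ = √(x²+y²) = √(1.741² + 0.047²) = 1.74163
φ = atan2(y, x) mod 360° = atan2(0.047, 1.741) = 1.5464°
|p|² = ρ² + z² = 1.74163² + 2.285² = 8.25452
κ = 2ρ / |p|² = 2×1.74163 / 8.25452 = 0.42198
θ = 2·atan2(ρ, z) = 2·atan2(1.74163, 2.285) = 1.30253 rad
ℓ = θ/κ = 1.30253/0.42198 = 3.08669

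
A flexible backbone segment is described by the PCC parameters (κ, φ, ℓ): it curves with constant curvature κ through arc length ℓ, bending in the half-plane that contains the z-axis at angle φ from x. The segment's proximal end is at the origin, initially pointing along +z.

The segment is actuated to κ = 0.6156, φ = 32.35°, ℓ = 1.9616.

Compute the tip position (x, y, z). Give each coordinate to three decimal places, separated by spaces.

0.885 0.560 1.518

θ = κ·ℓ = 0.6156 × 1.9616 = 1.20756 rad
ρ = (1 − cos θ)/κ = (1 − 0.35530)/0.6156 = 1.04727
z = sin θ / κ = 0.93475/0.6156 = 1.51844
x = ρ cos φ = 1.04727 × cos(32.35°) = 0.88473
y = ρ sin φ = 1.04727 × sin(32.35°) = 0.56038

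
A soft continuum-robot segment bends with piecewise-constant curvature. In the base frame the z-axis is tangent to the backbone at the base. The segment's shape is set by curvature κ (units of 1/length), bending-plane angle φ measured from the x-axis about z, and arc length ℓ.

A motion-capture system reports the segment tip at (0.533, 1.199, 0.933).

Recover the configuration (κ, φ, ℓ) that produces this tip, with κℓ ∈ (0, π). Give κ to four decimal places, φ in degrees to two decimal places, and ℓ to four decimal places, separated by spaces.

ρ = √(x²+y²) = √(0.533² + 1.199²) = 1.31213
φ = atan2(y, x) mod 360° = atan2(1.199, 0.533) = 66.0331°
|p|² = ρ² + z² = 1.31213² + 0.933² = 2.59218
κ = 2ρ / |p|² = 2×1.31213 / 2.59218 = 1.01238
θ = 2·atan2(ρ, z) = 2·atan2(1.31213, 0.933) = 1.90538 rad
ℓ = θ/κ = 1.90538/1.01238 = 1.88208

1.0124 66.03 1.8821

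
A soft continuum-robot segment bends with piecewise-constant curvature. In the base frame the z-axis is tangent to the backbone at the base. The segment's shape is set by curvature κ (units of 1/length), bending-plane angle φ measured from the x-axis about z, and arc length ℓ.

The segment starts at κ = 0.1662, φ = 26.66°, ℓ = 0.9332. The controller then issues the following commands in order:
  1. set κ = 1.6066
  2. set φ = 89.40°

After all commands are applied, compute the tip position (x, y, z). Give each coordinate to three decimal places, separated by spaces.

initial: κ=0.1662, φ=26.66°, ℓ=0.9332
cmd 1: set κ=1.6066 → (κ,φ,ℓ)=(1.6066,26.66°,0.9332) → tip=(0.5165,0.2593,0.6208)
cmd 2: set φ=89.40° → (κ,φ,ℓ)=(1.6066,89.40°,0.9332) → tip=(0.0061,0.5779,0.6208)

0.006 0.578 0.621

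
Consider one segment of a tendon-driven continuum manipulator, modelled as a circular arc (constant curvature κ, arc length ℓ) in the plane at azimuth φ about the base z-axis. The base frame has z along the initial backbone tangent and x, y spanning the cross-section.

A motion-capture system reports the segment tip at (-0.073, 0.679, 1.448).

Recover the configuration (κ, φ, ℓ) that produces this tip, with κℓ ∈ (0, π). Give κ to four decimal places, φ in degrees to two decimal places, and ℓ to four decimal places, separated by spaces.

ρ = √(x²+y²) = √(-0.073² + 0.679²) = 0.68291
φ = atan2(y, x) mod 360° = atan2(0.679, -0.073) = 96.1364°
|p|² = ρ² + z² = 0.68291² + 1.448² = 2.56307
κ = 2ρ / |p|² = 2×0.68291 / 2.56307 = 0.53289
θ = 2·atan2(ρ, z) = 2·atan2(0.68291, 1.448) = 0.88138 rad
ℓ = θ/κ = 0.88138/0.53289 = 1.65398

0.5329 96.14 1.6540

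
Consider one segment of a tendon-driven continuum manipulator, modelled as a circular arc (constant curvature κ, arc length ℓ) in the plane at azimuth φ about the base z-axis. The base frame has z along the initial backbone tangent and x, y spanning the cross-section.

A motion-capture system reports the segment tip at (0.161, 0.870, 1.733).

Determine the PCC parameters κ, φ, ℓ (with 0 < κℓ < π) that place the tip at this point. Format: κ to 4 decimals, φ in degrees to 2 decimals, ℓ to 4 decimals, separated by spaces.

ρ = √(x²+y²) = √(0.161² + 0.870²) = 0.88477
φ = atan2(y, x) mod 360° = atan2(0.870, 0.161) = 79.5156°
|p|² = ρ² + z² = 0.88477² + 1.733² = 3.78611
κ = 2ρ / |p|² = 2×0.88477 / 3.78611 = 0.46738
θ = 2·atan2(ρ, z) = 2·atan2(0.88477, 1.733) = 0.94409 rad
ℓ = θ/κ = 0.94409/0.46738 = 2.01998

0.4674 79.52 2.0200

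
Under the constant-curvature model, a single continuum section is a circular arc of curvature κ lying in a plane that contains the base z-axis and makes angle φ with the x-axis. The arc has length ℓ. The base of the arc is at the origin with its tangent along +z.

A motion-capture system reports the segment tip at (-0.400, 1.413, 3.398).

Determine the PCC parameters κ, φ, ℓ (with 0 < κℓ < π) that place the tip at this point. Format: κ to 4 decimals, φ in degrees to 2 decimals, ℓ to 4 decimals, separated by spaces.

0.2143 105.81 3.8064

ρ = √(x²+y²) = √(-0.400² + 1.413²) = 1.46853
φ = atan2(y, x) mod 360° = atan2(1.413, -0.400) = 105.8061°
|p|² = ρ² + z² = 1.46853² + 3.398² = 13.70297
κ = 2ρ / |p|² = 2×1.46853 / 13.70297 = 0.21434
θ = 2·atan2(ρ, z) = 2·atan2(1.46853, 3.398) = 0.81586 rad
ℓ = θ/κ = 0.81586/0.21434 = 3.80645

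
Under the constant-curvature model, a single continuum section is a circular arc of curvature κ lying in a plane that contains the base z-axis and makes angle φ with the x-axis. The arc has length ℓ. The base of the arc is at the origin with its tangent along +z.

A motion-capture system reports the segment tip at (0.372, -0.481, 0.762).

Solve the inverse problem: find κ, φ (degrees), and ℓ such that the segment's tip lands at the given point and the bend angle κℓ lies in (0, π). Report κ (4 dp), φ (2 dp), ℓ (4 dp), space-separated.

1.2796 307.72 1.0527

ρ = √(x²+y²) = √(0.372² + -0.481²) = 0.60807
φ = atan2(y, x) mod 360° = atan2(-0.481, 0.372) = 307.7180°
|p|² = ρ² + z² = 0.60807² + 0.762² = 0.95039
κ = 2ρ / |p|² = 2×0.60807 / 0.95039 = 1.27962
θ = 2·atan2(ρ, z) = 2·atan2(0.60807, 0.762) = 1.34703 rad
ℓ = θ/κ = 1.34703/1.27962 = 1.05268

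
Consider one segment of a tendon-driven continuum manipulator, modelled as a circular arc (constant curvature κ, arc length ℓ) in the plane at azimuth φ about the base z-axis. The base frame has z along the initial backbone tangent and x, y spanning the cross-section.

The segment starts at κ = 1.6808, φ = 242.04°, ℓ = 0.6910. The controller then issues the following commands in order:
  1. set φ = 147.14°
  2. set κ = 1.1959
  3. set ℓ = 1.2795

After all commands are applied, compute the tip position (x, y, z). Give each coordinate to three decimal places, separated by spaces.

initial: κ=1.6808, φ=242.04°, ℓ=0.6910
cmd 1: set φ=147.14° → (κ,φ,ℓ)=(1.6808,147.14°,0.6910) → tip=(-0.3008,0.1943,0.5458)
cmd 2: set κ=1.1959 → (κ,φ,ℓ)=(1.1959,147.14°,0.6910) → tip=(-0.2265,0.1463,0.6150)
cmd 3: set ℓ=1.2795 → (κ,φ,ℓ)=(1.1959,147.14°,1.2795) → tip=(-0.6739,0.4353,0.8355)

-0.674 0.435 0.835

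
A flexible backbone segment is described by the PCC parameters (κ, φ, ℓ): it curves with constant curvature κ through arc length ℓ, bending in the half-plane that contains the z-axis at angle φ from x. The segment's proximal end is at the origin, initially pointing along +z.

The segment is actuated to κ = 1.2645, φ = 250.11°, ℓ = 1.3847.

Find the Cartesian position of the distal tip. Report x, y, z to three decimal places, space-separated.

θ = κ·ℓ = 1.2645 × 1.3847 = 1.75095 rad
ρ = (1 − cos θ)/κ = (1 − -0.17918)/1.2645 = 0.93253
z = sin θ / κ = 0.98382/1.2645 = 0.77803
x = ρ cos φ = 0.93253 × cos(250.11°) = -0.31726
y = ρ sin φ = 0.93253 × sin(250.11°) = -0.87690

-0.317 -0.877 0.778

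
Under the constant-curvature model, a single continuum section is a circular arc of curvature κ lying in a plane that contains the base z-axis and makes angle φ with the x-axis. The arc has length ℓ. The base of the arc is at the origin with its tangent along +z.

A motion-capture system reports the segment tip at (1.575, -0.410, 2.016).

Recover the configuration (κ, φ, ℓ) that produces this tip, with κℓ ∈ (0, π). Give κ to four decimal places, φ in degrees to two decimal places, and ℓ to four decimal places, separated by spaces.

0.4849 345.41 2.8014

ρ = √(x²+y²) = √(1.575² + -0.410²) = 1.62749
φ = atan2(y, x) mod 360° = atan2(-0.410, 1.575) = 345.4087°
|p|² = ρ² + z² = 1.62749² + 2.016² = 6.71298
κ = 2ρ / |p|² = 2×1.62749 / 6.71298 = 0.48488
θ = 2·atan2(ρ, z) = 2·atan2(1.62749, 2.016) = 1.35834 rad
ℓ = θ/κ = 1.35834/0.48488 = 2.80140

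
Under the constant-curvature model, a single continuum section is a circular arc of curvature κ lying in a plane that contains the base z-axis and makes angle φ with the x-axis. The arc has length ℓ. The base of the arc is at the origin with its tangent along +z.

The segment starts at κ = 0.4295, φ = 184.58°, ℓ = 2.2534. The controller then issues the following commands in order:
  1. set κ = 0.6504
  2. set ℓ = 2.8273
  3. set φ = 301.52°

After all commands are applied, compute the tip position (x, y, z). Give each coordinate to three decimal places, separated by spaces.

initial: κ=0.4295, φ=184.58°, ℓ=2.2534
cmd 1: set κ=0.6504 → (κ,φ,ℓ)=(0.6504,184.58°,2.2534) → tip=(-1.3717,-0.1099,1.5290)
cmd 2: set ℓ=2.8273 → (κ,φ,ℓ)=(0.6504,184.58°,2.8273) → tip=(-1.9386,-0.1553,1.4826)
cmd 3: set φ=301.52° → (κ,φ,ℓ)=(0.6504,301.52°,2.8273) → tip=(1.0167,-1.6578,1.4826)

1.017 -1.658 1.483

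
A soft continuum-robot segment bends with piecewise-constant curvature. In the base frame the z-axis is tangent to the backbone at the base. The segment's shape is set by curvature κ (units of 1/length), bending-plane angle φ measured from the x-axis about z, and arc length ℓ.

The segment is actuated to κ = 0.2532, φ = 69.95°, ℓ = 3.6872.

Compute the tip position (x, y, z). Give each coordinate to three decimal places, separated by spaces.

θ = κ·ℓ = 0.2532 × 3.6872 = 0.93360 rad
ρ = (1 − cos θ)/κ = (1 − 0.59495)/0.2532 = 1.59974
z = sin θ / κ = 0.80377/0.2532 = 3.17443
x = ρ cos φ = 1.59974 × cos(69.95°) = 0.54846
y = ρ sin φ = 1.59974 × sin(69.95°) = 1.50279

0.548 1.503 3.174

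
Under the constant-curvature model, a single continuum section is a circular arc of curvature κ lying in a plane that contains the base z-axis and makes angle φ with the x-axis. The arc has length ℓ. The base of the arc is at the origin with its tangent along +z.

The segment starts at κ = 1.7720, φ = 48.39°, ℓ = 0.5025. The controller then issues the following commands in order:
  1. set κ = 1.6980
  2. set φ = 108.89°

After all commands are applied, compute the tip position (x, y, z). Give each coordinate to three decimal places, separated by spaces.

-0.065 0.191 0.444

initial: κ=1.7720, φ=48.39°, ℓ=0.5025
cmd 1: set κ=1.6980 → (κ,φ,ℓ)=(1.6980,48.39°,0.5025) → tip=(0.1339,0.1508,0.4437)
cmd 2: set φ=108.89° → (κ,φ,ℓ)=(1.6980,108.89°,0.5025) → tip=(-0.0653,0.1908,0.4437)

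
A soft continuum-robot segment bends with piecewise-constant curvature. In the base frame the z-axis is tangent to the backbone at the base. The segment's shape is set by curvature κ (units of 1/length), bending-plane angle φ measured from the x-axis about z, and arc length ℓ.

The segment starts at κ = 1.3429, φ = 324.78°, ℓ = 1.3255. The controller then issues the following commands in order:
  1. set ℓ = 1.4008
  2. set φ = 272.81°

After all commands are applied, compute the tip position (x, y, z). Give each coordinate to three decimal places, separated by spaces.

initial: κ=1.3429, φ=324.78°, ℓ=1.3255
cmd 1: set ℓ=1.4008 → (κ,φ,ℓ)=(1.3429,324.78°,1.4008) → tip=(0.7941,-0.5606,0.7091)
cmd 2: set φ=272.81° → (κ,φ,ℓ)=(1.3429,272.81°,1.4008) → tip=(0.0477,-0.9709,0.7091)

0.048 -0.971 0.709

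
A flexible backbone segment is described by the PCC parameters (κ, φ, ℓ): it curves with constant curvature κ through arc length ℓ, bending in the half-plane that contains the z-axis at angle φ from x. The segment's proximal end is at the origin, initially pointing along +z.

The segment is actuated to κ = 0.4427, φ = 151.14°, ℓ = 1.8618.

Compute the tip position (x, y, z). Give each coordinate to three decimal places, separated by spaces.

-0.635 0.350 1.658

θ = κ·ℓ = 0.4427 × 1.8618 = 0.82422 rad
ρ = (1 − cos θ)/κ = (1 − 0.67913)/0.4427 = 0.72480
z = sin θ / κ = 0.73402/0.4427 = 1.65805
x = ρ cos φ = 0.72480 × cos(151.14°) = -0.63478
y = ρ sin φ = 0.72480 × sin(151.14°) = 0.34984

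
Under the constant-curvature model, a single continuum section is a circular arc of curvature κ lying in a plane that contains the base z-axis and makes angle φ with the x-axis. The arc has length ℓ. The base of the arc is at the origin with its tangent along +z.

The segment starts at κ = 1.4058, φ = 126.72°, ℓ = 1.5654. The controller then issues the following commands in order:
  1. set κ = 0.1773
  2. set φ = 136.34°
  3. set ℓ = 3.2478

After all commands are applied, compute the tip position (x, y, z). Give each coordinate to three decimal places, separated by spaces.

-0.658 0.628 3.071

initial: κ=1.4058, φ=126.72°, ℓ=1.5654
cmd 1: set κ=0.1773 → (κ,φ,ℓ)=(0.1773,126.72°,1.5654) → tip=(-0.1291,0.1730,1.5454)
cmd 2: set φ=136.34° → (κ,φ,ℓ)=(0.1773,136.34°,1.5654) → tip=(-0.1562,0.1490,1.5454)
cmd 3: set ℓ=3.2478 → (κ,φ,ℓ)=(0.1773,136.34°,3.2478) → tip=(-0.6580,0.6279,3.0713)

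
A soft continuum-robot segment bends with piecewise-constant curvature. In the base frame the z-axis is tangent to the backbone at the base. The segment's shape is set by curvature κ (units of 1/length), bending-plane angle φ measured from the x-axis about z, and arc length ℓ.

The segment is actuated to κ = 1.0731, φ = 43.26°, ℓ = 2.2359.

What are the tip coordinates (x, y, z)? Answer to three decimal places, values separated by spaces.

1.179 1.109 0.630

θ = κ·ℓ = 1.0731 × 2.2359 = 2.39934 rad
ρ = (1 − cos θ)/κ = (1 − -0.73695)/1.0731 = 1.61863
z = sin θ / κ = 0.67595/1.0731 = 0.62990
x = ρ cos φ = 1.61863 × cos(43.26°) = 1.17877
y = ρ sin φ = 1.61863 × sin(43.26°) = 1.10926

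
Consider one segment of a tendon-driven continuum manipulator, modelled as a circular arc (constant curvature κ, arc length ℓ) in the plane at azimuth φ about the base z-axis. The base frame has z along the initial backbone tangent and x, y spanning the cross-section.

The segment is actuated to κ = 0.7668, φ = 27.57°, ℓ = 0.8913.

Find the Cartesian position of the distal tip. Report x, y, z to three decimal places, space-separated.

0.260 0.136 0.824

θ = κ·ℓ = 0.7668 × 0.8913 = 0.68345 rad
ρ = (1 − cos θ)/κ = (1 − 0.77540)/0.7668 = 0.29291
z = sin θ / κ = 0.63147/0.7668 = 0.82351
x = ρ cos φ = 0.29291 × cos(27.57°) = 0.25965
y = ρ sin φ = 0.29291 × sin(27.57°) = 0.13557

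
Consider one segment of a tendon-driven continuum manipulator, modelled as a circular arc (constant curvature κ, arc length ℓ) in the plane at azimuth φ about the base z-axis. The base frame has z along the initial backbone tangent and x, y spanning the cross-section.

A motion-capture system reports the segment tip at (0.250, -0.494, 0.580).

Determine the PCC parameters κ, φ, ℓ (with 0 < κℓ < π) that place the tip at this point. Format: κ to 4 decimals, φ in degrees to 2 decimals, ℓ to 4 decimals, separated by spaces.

ρ = √(x²+y²) = √(0.250² + -0.494²) = 0.55366
φ = atan2(y, x) mod 360° = atan2(-0.494, 0.250) = 296.8427°
|p|² = ρ² + z² = 0.55366² + 0.580² = 0.64294
κ = 2ρ / |p|² = 2×0.55366 / 0.64294 = 1.72228
θ = 2·atan2(ρ, z) = 2·atan2(0.55366, 0.580) = 1.52433 rad
ℓ = θ/κ = 1.52433/1.72228 = 0.88507

1.7223 296.84 0.8851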